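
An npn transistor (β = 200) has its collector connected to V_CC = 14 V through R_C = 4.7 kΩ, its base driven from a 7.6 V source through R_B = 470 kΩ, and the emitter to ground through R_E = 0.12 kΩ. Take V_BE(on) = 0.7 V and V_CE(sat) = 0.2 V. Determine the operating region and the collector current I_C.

Assume active. Base-emitter loop: I_B = (V_BB − V_BE)/(R_B + (β+1)R_E) = (7.6 − 0.7)/(470 + 201×0.12) = 0.014 mA.
I_C = β·I_B = 200×0.014 = 2.79 mA.
V_CE = V_CC − I_C·R_C − I_E·R_E = 14 − 2.79×4.7 − 2.81×0.12 = 0.537 V > V_CE(sat), so the active-region assumption holds.

active; I_C ≈ 2.8 mA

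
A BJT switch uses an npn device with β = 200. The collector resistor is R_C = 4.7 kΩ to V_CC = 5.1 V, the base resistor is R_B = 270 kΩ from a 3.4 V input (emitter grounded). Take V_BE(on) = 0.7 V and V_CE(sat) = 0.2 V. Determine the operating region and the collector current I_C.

saturation; I_C ≈ 1 mA

Assume active: I_B = (3.4 − 0.7)/270 = 0.01 mA, giving I_C = β·I_B = 2 mA.
But then V_CE = 5.1 − 2×4.7 = -4.3 V < V_CE(sat) = 0.2 V — impossible in the active region.
So the transistor is saturated. With V_CE = 0.2 V, I_C = (V_CC − 0.2)/R_C = 4.9/4.7 = 1.04 mA.
Check: β·I_B = 2 mA > I_C = 1.04 mA, confirming saturation.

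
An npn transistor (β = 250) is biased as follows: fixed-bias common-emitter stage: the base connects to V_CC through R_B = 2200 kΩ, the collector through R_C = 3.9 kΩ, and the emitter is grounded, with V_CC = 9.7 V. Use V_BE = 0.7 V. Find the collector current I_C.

Base loop: V_CC = I_B·R_B + V_BE, so I_B = (9.7 − 0.7)/2200 kΩ = 0.00409 mA.
In the active region I_C = β·I_B = 250 × 0.00409 = 1.02 mA.
Collector loop: V_CE = V_CC − I_C·R_C = 9.7 − 1.02×3.9 = 5.71 V.
Since V_CE = 5.71 V > V_CE(sat) ≈ 0.2 V, the transistor is in the active region as assumed.

I_C ≈ 1 mA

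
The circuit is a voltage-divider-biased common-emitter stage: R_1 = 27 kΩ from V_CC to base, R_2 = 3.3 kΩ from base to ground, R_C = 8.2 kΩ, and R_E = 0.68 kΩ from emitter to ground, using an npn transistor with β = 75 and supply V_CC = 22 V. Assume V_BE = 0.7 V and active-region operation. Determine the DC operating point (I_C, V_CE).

I_C ≈ 2.3 mA, V_CE ≈ 1.3 V

Thevenize the base divider: V_Th = V_CC·R_2/(R_1+R_2) = 22×3.3/30.3 = 2.4 V, R_Th = R_1‖R_2 = 2.94 kΩ.
Base-emitter loop: V_Th = I_B·R_Th + V_BE + (β+1)I_B·R_E, so I_B = (2.4 − 0.7) / (2.94 + 76×0.68) = 0.0311 mA.
I_C = β·I_B = 75×0.0311 = 2.33 mA, and I_E = (β+1)I_B = 2.36 mA.
V_CE = V_CC − I_C·R_C − I_E·R_E = 22 − 2.33×8.2 − 2.36×0.68 = 1.3 V.
V_CE = 1.3 V > 0.2 V confirms active-region operation.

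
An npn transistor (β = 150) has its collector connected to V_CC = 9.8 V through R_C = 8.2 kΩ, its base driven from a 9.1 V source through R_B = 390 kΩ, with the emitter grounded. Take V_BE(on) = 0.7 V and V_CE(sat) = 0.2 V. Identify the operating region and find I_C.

saturation; I_C ≈ 1.2 mA

Assume active: I_B = (9.1 − 0.7)/390 = 0.0215 mA, giving I_C = β·I_B = 3.23 mA.
But then V_CE = 9.8 − 3.23×8.2 = -16.7 V < V_CE(sat) = 0.2 V — impossible in the active region.
So the transistor is saturated. With V_CE = 0.2 V, I_C = (V_CC − 0.2)/R_C = 9.6/8.2 = 1.17 mA.
Check: β·I_B = 3.23 mA > I_C = 1.17 mA, confirming saturation.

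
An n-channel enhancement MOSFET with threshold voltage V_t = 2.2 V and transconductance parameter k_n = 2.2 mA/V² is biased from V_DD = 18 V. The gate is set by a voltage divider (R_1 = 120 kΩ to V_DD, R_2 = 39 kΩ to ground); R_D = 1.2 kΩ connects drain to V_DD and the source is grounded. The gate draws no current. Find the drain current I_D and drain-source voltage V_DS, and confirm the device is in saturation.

V_G = V_DD·R_2/(R_1+R_2) = 18×39/159 = 4.42 V. With the source grounded, V_GS = V_G = 4.42 V.
Assume saturation: I_D = (k_n/2)(V_GS − V_t)² = (2.2/2)×(4.42 − 2.2)² = 1.1×2.22² = 5.4 mA.
V_DS = V_DD − I_D·R_D = 18 − 5.4×1.2 = 11.5 V.
Saturation requires V_DS ≥ V_GS − V_t = 2.22 V; 11.5 ≥ 2.22 ✓.

I_D ≈ 5.4 mA, V_DS ≈ 12 V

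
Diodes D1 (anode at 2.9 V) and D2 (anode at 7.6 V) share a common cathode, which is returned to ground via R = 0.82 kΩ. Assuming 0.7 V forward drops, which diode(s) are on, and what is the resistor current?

Only D2 conducts; I_R ≈ 8.4 mA

Assume both conduct. Then node N would need to be at both 2.9−0.7 = 2.2 V and 7.6−0.7 = 6.9 V, which is impossible.
Assume only D2 conducts: V_N = 7.6 − 0.7 = 6.9 V, so I_R = 6.9/0.82 = 8.41 mA.
Check D1: its anode-to-cathode voltage is 2.9 − 6.9 = -4 V < 0.7 V, so it is off. The assumption is consistent.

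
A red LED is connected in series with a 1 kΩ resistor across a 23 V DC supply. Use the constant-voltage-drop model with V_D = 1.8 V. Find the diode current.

I ≈ 21 mA

KVL around the loop: 23 = V_D + I·R = 1.8 + I × 1 kΩ.
So I = (23 − 1.8) / 1 kΩ = 21.2 / 1 = 21.2 mA.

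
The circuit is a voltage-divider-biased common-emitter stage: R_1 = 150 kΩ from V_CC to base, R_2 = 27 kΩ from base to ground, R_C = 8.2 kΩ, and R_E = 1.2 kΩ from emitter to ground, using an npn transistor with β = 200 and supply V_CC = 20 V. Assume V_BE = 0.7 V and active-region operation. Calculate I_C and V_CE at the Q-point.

I_C ≈ 1.8 mA, V_CE ≈ 3.3 V

Thevenize the base divider: V_Th = V_CC·R_2/(R_1+R_2) = 20×27/177 = 3.05 V, R_Th = R_1‖R_2 = 22.9 kΩ.
Base-emitter loop: V_Th = I_B·R_Th + V_BE + (β+1)I_B·R_E, so I_B = (3.05 − 0.7) / (22.9 + 201×1.2) = 0.0089 mA.
I_C = β·I_B = 200×0.0089 = 1.78 mA, and I_E = (β+1)I_B = 1.79 mA.
V_CE = V_CC − I_C·R_C − I_E·R_E = 20 − 1.78×8.2 − 1.79×1.2 = 3.25 V.
V_CE = 3.25 V > 0.2 V confirms active-region operation.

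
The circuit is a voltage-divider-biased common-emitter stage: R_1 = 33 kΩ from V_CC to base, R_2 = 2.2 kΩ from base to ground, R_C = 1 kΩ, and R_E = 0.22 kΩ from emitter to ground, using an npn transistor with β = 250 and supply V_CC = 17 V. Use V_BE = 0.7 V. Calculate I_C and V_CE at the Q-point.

Thevenize the base divider: V_Th = V_CC·R_2/(R_1+R_2) = 17×2.2/35.2 = 1.06 V, R_Th = R_1‖R_2 = 2.06 kΩ.
Base-emitter loop: V_Th = I_B·R_Th + V_BE + (β+1)I_B·R_E, so I_B = (1.06 − 0.7) / (2.06 + 251×0.22) = 0.00633 mA.
I_C = β·I_B = 250×0.00633 = 1.58 mA, and I_E = (β+1)I_B = 1.59 mA.
V_CE = V_CC − I_C·R_C − I_E·R_E = 17 − 1.58×1 − 1.59×0.22 = 15.1 V.
V_CE = 15.1 V > 0.2 V confirms active-region operation.

I_C ≈ 1.6 mA, V_CE ≈ 15 V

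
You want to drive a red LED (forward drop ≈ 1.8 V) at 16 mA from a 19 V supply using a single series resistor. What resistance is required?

R ≈ 1.1 kΩ

The resistor drops V_S − V_D = 19 − 1.8 = 17.2 V at 16 mA.
R = 17.2 V / 16 mA = 1.07 kΩ.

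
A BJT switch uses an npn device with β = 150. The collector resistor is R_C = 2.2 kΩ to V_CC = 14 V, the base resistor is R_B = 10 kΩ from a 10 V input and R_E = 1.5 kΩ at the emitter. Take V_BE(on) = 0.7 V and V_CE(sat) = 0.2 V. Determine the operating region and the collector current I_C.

Assume active: I_B = (10 − 0.7)/(10 + 151×1.5) = 0.0393 mA, I_C = β·I_B = 5.9 mA.
Then V_CE = 14 − 5.9×2.2 − 5.94×1.5 = -7.88 V < 0.2 V — the active assumption fails.
Re-solve with V_CE = 0.2 V. KCL at the emitter: V_E/R_E = (V_BB−0.7−V_E)/R_B + (V_CC−0.2−V_E)/R_C, giving V_E = 5.9 V.
I_C = (V_CC − 0.2 − V_E)/R_C = (13.8 − 5.9)/2.2 = 3.59 mA.
Check: I_B = (9.3 − 5.9)/10 = 0.34 mA, and β·I_B = 51 mA > I_C, confirming saturation.

saturation; I_C ≈ 3.6 mA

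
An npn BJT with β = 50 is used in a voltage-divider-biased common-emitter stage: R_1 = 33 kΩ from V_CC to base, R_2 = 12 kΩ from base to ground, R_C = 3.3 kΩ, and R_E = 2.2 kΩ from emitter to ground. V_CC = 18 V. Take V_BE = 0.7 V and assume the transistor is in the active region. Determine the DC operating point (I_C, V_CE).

Thevenize the base divider: V_Th = V_CC·R_2/(R_1+R_2) = 18×12/45 = 4.8 V, R_Th = R_1‖R_2 = 8.8 kΩ.
Base-emitter loop: V_Th = I_B·R_Th + V_BE + (β+1)I_B·R_E, so I_B = (4.8 − 0.7) / (8.8 + 51×2.2) = 0.0339 mA.
I_C = β·I_B = 50×0.0339 = 1.69 mA, and I_E = (β+1)I_B = 1.73 mA.
V_CE = V_CC − I_C·R_C − I_E·R_E = 18 − 1.69×3.3 − 1.73×2.2 = 8.61 V.
V_CE = 8.61 V > 0.2 V confirms active-region operation.

I_C ≈ 1.7 mA, V_CE ≈ 8.6 V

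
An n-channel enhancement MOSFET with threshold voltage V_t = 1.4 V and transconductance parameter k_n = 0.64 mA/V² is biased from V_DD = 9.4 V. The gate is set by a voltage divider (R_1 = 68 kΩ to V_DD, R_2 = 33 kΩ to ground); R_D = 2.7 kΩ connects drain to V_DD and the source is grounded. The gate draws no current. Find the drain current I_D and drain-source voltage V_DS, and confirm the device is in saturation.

I_D ≈ 0.89 mA, V_DS ≈ 7 V

V_G = V_DD·R_2/(R_1+R_2) = 9.4×33/101 = 3.07 V. With the source grounded, V_GS = V_G = 3.07 V.
Assume saturation: I_D = (k_n/2)(V_GS − V_t)² = (0.64/2)×(3.07 − 1.4)² = 0.32×1.67² = 0.894 mA.
V_DS = V_DD − I_D·R_D = 9.4 − 0.894×2.7 = 6.99 V.
Saturation requires V_DS ≥ V_GS − V_t = 1.67 V; 6.99 ≥ 1.67 ✓.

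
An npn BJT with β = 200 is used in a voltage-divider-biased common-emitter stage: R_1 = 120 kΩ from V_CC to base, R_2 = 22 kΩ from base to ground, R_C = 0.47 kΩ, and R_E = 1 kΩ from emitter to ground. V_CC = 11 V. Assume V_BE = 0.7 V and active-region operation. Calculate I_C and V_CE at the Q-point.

I_C ≈ 0.91 mA, V_CE ≈ 9.7 V

Thevenize the base divider: V_Th = V_CC·R_2/(R_1+R_2) = 11×22/142 = 1.7 V, R_Th = R_1‖R_2 = 18.6 kΩ.
Base-emitter loop: V_Th = I_B·R_Th + V_BE + (β+1)I_B·R_E, so I_B = (1.7 − 0.7) / (18.6 + 201×1) = 0.00457 mA.
I_C = β·I_B = 200×0.00457 = 0.915 mA, and I_E = (β+1)I_B = 0.919 mA.
V_CE = V_CC − I_C·R_C − I_E·R_E = 11 − 0.915×0.47 − 0.919×1 = 9.65 V.
V_CE = 9.65 V > 0.2 V confirms active-region operation.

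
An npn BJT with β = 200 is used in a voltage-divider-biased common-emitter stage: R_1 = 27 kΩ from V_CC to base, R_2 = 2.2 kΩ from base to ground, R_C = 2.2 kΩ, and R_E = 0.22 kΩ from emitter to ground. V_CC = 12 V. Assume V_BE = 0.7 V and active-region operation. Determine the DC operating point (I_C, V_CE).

Thevenize the base divider: V_Th = V_CC·R_2/(R_1+R_2) = 12×2.2/29.2 = 0.904 V, R_Th = R_1‖R_2 = 2.03 kΩ.
Base-emitter loop: V_Th = I_B·R_Th + V_BE + (β+1)I_B·R_E, so I_B = (0.904 − 0.7) / (2.03 + 201×0.22) = 0.00441 mA.
I_C = β·I_B = 200×0.00441 = 0.883 mA, and I_E = (β+1)I_B = 0.887 mA.
V_CE = V_CC − I_C·R_C − I_E·R_E = 12 − 0.883×2.2 − 0.887×0.22 = 9.86 V.
V_CE = 9.86 V > 0.2 V confirms active-region operation.

I_C ≈ 0.88 mA, V_CE ≈ 9.9 V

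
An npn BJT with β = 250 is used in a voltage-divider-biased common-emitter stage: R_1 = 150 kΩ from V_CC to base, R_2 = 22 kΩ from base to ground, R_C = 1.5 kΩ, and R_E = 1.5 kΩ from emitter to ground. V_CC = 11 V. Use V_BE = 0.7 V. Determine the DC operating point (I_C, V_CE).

I_C ≈ 0.45 mA, V_CE ≈ 9.7 V

Thevenize the base divider: V_Th = V_CC·R_2/(R_1+R_2) = 11×22/172 = 1.41 V, R_Th = R_1‖R_2 = 19.2 kΩ.
Base-emitter loop: V_Th = I_B·R_Th + V_BE + (β+1)I_B·R_E, so I_B = (1.41 − 0.7) / (19.2 + 251×1.5) = 0.00179 mA.
I_C = β·I_B = 250×0.00179 = 0.447 mA, and I_E = (β+1)I_B = 0.448 mA.
V_CE = V_CC − I_C·R_C − I_E·R_E = 11 − 0.447×1.5 − 0.448×1.5 = 9.66 V.
V_CE = 9.66 V > 0.2 V confirms active-region operation.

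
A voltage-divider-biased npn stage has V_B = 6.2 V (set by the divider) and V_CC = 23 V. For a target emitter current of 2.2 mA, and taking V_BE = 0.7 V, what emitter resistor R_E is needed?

V_E = V_B − V_BE = 6.2 − 0.7 = 5.5 V.
R_E = V_E / I_E = 5.5 / 2.2 = 2.5 kΩ.

R_E ≈ 2.5 kΩ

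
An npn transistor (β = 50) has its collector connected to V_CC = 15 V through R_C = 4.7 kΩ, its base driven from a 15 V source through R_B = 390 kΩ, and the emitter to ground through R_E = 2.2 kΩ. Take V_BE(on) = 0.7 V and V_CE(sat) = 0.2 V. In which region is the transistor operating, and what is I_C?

Assume active. Base-emitter loop: I_B = (V_BB − V_BE)/(R_B + (β+1)R_E) = (15 − 0.7)/(390 + 51×2.2) = 0.0285 mA.
I_C = β·I_B = 50×0.0285 = 1.42 mA.
V_CE = V_CC − I_C·R_C − I_E·R_E = 15 − 1.42×4.7 − 1.45×2.2 = 5.11 V > V_CE(sat), so the active-region assumption holds.

active; I_C ≈ 1.4 mA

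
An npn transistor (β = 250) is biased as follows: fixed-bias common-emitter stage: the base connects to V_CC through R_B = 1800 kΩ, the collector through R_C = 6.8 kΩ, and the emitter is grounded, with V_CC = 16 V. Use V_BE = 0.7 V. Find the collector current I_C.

I_C ≈ 2.1 mA

Base loop: V_CC = I_B·R_B + V_BE, so I_B = (16 − 0.7)/1800 kΩ = 0.0085 mA.
In the active region I_C = β·I_B = 250 × 0.0085 = 2.12 mA.
Collector loop: V_CE = V_CC − I_C·R_C = 16 − 2.12×6.8 = 1.55 V.
Since V_CE = 1.55 V > V_CE(sat) ≈ 0.2 V, the transistor is in the active region as assumed.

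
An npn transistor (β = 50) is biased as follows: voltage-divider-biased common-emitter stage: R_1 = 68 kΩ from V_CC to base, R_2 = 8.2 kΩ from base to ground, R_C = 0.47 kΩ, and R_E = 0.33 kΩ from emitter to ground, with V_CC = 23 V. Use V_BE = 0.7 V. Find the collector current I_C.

I_C ≈ 3.7 mA

Thevenize the base divider: V_Th = V_CC·R_2/(R_1+R_2) = 23×8.2/76.2 = 2.48 V, R_Th = R_1‖R_2 = 7.32 kΩ.
Base-emitter loop: V_Th = I_B·R_Th + V_BE + (β+1)I_B·R_E, so I_B = (2.48 − 0.7) / (7.32 + 51×0.33) = 0.0735 mA.
I_C = β·I_B = 50×0.0735 = 3.68 mA, and I_E = (β+1)I_B = 3.75 mA.
V_CE = V_CC − I_C·R_C − I_E·R_E = 23 − 3.68×0.47 − 3.75×0.33 = 20 V.
V_CE = 20 V > 0.2 V confirms active-region operation.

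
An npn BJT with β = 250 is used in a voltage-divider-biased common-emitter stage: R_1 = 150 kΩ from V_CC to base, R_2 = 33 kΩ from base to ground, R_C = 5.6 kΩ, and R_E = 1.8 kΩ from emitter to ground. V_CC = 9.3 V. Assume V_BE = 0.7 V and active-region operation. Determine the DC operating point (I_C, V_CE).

I_C ≈ 0.51 mA, V_CE ≈ 5.5 V

Thevenize the base divider: V_Th = V_CC·R_2/(R_1+R_2) = 9.3×33/183 = 1.68 V, R_Th = R_1‖R_2 = 27 kΩ.
Base-emitter loop: V_Th = I_B·R_Th + V_BE + (β+1)I_B·R_E, so I_B = (1.68 − 0.7) / (27 + 251×1.8) = 0.00204 mA.
I_C = β·I_B = 250×0.00204 = 0.51 mA, and I_E = (β+1)I_B = 0.512 mA.
V_CE = V_CC − I_C·R_C − I_E·R_E = 9.3 − 0.51×5.6 − 0.512×1.8 = 5.52 V.
V_CE = 5.52 V > 0.2 V confirms active-region operation.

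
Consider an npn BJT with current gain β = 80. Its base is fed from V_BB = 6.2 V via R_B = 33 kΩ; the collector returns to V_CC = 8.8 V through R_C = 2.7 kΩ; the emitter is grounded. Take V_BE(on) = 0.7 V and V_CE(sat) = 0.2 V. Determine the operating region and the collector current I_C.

saturation; I_C ≈ 3.2 mA

Assume active: I_B = (6.2 − 0.7)/33 = 0.167 mA, giving I_C = β·I_B = 13.3 mA.
But then V_CE = 8.8 − 13.3×2.7 = -27.2 V < V_CE(sat) = 0.2 V — impossible in the active region.
So the transistor is saturated. With V_CE = 0.2 V, I_C = (V_CC − 0.2)/R_C = 8.6/2.7 = 3.19 mA.
Check: β·I_B = 13.3 mA > I_C = 3.19 mA, confirming saturation.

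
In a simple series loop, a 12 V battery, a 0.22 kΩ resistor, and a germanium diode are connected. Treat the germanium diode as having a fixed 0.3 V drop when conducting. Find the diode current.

KVL around the loop: 12 = V_D + I·R = 0.3 + I × 0.22 kΩ.
So I = (12 − 0.3) / 0.22 kΩ = 11.7 / 0.22 = 53.2 mA.

I ≈ 53 mA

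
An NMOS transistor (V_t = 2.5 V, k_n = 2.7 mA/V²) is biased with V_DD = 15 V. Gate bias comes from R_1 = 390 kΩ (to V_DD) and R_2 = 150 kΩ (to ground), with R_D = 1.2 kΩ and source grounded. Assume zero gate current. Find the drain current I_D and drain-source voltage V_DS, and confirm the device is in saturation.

I_D ≈ 3.8 mA, V_DS ≈ 10 V

V_G = V_DD·R_2/(R_1+R_2) = 15×150/540 = 4.17 V. With the source grounded, V_GS = V_G = 4.17 V.
Assume saturation: I_D = (k_n/2)(V_GS − V_t)² = (2.7/2)×(4.17 − 2.5)² = 1.35×1.67² = 3.75 mA.
V_DS = V_DD − I_D·R_D = 15 − 3.75×1.2 = 10.5 V.
Saturation requires V_DS ≥ V_GS − V_t = 1.67 V; 10.5 ≥ 1.67 ✓.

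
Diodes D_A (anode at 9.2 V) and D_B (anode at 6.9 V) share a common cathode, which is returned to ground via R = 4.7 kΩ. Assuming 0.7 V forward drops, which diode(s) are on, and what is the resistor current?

Assume both conduct. Then node N would need to be at both 9.2−0.7 = 8.5 V and 6.9−0.7 = 6.2 V, which is impossible.
Assume only D_A conducts: V_N = 9.2 − 0.7 = 8.5 V, so I_R = 8.5/4.7 = 1.81 mA.
Check D_B: its anode-to-cathode voltage is 6.9 − 8.5 = -1.6 V < 0.7 V, so it is off. The assumption is consistent.

Only D_A conducts; I_R ≈ 1.8 mA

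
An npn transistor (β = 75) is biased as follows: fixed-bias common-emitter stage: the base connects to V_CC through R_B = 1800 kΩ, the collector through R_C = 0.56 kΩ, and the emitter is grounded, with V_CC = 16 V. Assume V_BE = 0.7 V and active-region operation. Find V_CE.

Base loop: V_CC = I_B·R_B + V_BE, so I_B = (16 − 0.7)/1800 kΩ = 0.0085 mA.
In the active region I_C = β·I_B = 75 × 0.0085 = 0.638 mA.
Collector loop: V_CE = V_CC − I_C·R_C = 16 − 0.638×0.56 = 15.6 V.
Since V_CE = 15.6 V > V_CE(sat) ≈ 0.2 V, the transistor is in the active region as assumed.

V_CE ≈ 16 V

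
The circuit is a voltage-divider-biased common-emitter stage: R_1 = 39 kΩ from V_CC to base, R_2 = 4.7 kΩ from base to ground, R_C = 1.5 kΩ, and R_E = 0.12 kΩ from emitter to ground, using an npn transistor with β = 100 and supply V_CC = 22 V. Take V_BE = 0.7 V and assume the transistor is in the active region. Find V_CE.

Thevenize the base divider: V_Th = V_CC·R_2/(R_1+R_2) = 22×4.7/43.7 = 2.37 V, R_Th = R_1‖R_2 = 4.19 kΩ.
Base-emitter loop: V_Th = I_B·R_Th + V_BE + (β+1)I_B·R_E, so I_B = (2.37 − 0.7) / (4.19 + 101×0.12) = 0.102 mA.
I_C = β·I_B = 100×0.102 = 10.2 mA, and I_E = (β+1)I_B = 10.3 mA.
V_CE = V_CC − I_C·R_C − I_E·R_E = 22 − 10.2×1.5 − 10.3×0.12 = 5.44 V.
V_CE = 5.44 V > 0.2 V confirms active-region operation.

V_CE ≈ 5.4 V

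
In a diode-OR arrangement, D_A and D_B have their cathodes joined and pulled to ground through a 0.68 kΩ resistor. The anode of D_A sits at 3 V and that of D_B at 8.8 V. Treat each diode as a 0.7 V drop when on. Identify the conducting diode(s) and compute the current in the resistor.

Assume both conduct. Then node N would need to be at both 3−0.7 = 2.3 V and 8.8−0.7 = 8.1 V, which is impossible.
Assume only D_B conducts: V_N = 8.8 − 0.7 = 8.1 V, so I_R = 8.1/0.68 = 11.9 mA.
Check D_A: its anode-to-cathode voltage is 3 − 8.1 = -5.1 V < 0.7 V, so it is off. The assumption is consistent.

Only D_B conducts; I_R ≈ 12 mA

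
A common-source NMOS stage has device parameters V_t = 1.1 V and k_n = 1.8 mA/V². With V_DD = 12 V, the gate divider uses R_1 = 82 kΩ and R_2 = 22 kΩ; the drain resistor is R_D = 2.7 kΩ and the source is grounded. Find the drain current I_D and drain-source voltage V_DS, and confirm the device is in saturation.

I_D ≈ 1.9 mA, V_DS ≈ 7 V

V_G = V_DD·R_2/(R_1+R_2) = 12×22/104 = 2.54 V. With the source grounded, V_GS = V_G = 2.54 V.
Assume saturation: I_D = (k_n/2)(V_GS − V_t)² = (1.8/2)×(2.54 − 1.1)² = 0.9×1.44² = 1.86 mA.
V_DS = V_DD − I_D·R_D = 12 − 1.86×2.7 = 6.97 V.
Saturation requires V_DS ≥ V_GS − V_t = 1.44 V; 6.97 ≥ 1.44 ✓.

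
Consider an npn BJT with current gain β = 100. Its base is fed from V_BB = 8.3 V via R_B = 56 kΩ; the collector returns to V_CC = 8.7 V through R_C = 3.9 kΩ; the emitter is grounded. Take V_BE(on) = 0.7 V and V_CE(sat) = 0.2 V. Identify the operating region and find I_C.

Assume active: I_B = (8.3 − 0.7)/56 = 0.136 mA, giving I_C = β·I_B = 13.6 mA.
But then V_CE = 8.7 − 13.6×3.9 = -44.2 V < V_CE(sat) = 0.2 V — impossible in the active region.
So the transistor is saturated. With V_CE = 0.2 V, I_C = (V_CC − 0.2)/R_C = 8.5/3.9 = 2.18 mA.
Check: β·I_B = 13.6 mA > I_C = 2.18 mA, confirming saturation.

saturation; I_C ≈ 2.2 mA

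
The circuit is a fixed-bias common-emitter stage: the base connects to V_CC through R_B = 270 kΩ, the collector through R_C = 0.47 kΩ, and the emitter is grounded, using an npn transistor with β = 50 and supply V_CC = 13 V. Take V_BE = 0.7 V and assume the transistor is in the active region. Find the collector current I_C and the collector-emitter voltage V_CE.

Base loop: V_CC = I_B·R_B + V_BE, so I_B = (13 − 0.7)/270 kΩ = 0.0456 mA.
In the active region I_C = β·I_B = 50 × 0.0456 = 2.28 mA.
Collector loop: V_CE = V_CC − I_C·R_C = 13 − 2.28×0.47 = 11.9 V.
Since V_CE = 11.9 V > V_CE(sat) ≈ 0.2 V, the transistor is in the active region as assumed.

I_C ≈ 2.3 mA, V_CE ≈ 12 V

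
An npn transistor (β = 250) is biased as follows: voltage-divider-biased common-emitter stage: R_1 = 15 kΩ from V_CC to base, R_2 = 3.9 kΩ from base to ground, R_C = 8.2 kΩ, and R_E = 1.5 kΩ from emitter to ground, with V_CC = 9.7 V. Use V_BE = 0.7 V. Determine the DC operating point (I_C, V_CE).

I_C ≈ 0.86 mA, V_CE ≈ 1.4 V

Thevenize the base divider: V_Th = V_CC·R_2/(R_1+R_2) = 9.7×3.9/18.9 = 2 V, R_Th = R_1‖R_2 = 3.1 kΩ.
Base-emitter loop: V_Th = I_B·R_Th + V_BE + (β+1)I_B·R_E, so I_B = (2 − 0.7) / (3.1 + 251×1.5) = 0.00343 mA.
I_C = β·I_B = 250×0.00343 = 0.857 mA, and I_E = (β+1)I_B = 0.861 mA.
V_CE = V_CC − I_C·R_C − I_E·R_E = 9.7 − 0.857×8.2 − 0.861×1.5 = 1.38 V.
V_CE = 1.38 V > 0.2 V confirms active-region operation.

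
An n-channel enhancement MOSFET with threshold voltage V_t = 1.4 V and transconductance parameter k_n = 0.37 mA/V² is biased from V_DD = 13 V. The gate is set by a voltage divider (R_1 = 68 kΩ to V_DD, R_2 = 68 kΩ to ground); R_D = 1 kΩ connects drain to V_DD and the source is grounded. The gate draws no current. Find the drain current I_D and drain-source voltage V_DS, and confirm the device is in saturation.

V_G = V_DD·R_2/(R_1+R_2) = 13×68/136 = 6.5 V. With the source grounded, V_GS = V_G = 6.5 V.
Assume saturation: I_D = (k_n/2)(V_GS − V_t)² = (0.37/2)×(6.5 − 1.4)² = 0.185×5.1² = 4.81 mA.
V_DS = V_DD − I_D·R_D = 13 − 4.81×1 = 8.19 V.
Saturation requires V_DS ≥ V_GS − V_t = 5.1 V; 8.19 ≥ 5.1 ✓.

I_D ≈ 4.8 mA, V_DS ≈ 8.2 V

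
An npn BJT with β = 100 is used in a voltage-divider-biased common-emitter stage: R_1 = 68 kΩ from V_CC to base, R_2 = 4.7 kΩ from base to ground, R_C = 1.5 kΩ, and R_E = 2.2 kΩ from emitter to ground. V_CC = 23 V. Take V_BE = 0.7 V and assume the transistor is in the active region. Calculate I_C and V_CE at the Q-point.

Thevenize the base divider: V_Th = V_CC·R_2/(R_1+R_2) = 23×4.7/72.7 = 1.49 V, R_Th = R_1‖R_2 = 4.4 kΩ.
Base-emitter loop: V_Th = I_B·R_Th + V_BE + (β+1)I_B·R_E, so I_B = (1.49 − 0.7) / (4.4 + 101×2.2) = 0.00347 mA.
I_C = β·I_B = 100×0.00347 = 0.347 mA, and I_E = (β+1)I_B = 0.351 mA.
V_CE = V_CC − I_C·R_C − I_E·R_E = 23 − 0.347×1.5 − 0.351×2.2 = 21.7 V.
V_CE = 21.7 V > 0.2 V confirms active-region operation.

I_C ≈ 0.35 mA, V_CE ≈ 22 V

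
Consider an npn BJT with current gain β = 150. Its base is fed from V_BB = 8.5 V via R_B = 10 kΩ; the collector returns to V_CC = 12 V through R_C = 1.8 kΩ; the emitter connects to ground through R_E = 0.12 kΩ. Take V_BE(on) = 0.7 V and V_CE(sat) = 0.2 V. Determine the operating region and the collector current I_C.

saturation; I_C ≈ 6.1 mA

Assume active: I_B = (8.5 − 0.7)/(10 + 151×0.12) = 0.277 mA, I_C = β·I_B = 41.6 mA.
Then V_CE = 12 − 41.6×1.8 − 41.9×0.12 = -67.9 V < 0.2 V — the active assumption fails.
Re-solve with V_CE = 0.2 V. KCL at the emitter: V_E/R_E = (V_BB−0.7−V_E)/R_B + (V_CC−0.2−V_E)/R_C, giving V_E = 0.816 V.
I_C = (V_CC − 0.2 − V_E)/R_C = (11.8 − 0.816)/1.8 = 6.1 mA.
Check: I_B = (7.8 − 0.816)/10 = 0.698 mA, and β·I_B = 105 mA > I_C, confirming saturation.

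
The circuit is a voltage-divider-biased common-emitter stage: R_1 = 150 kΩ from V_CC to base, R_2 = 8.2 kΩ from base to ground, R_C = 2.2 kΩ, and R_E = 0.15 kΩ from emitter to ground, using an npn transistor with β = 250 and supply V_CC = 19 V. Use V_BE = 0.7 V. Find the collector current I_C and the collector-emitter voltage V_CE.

I_C ≈ 1.6 mA, V_CE ≈ 15 V

Thevenize the base divider: V_Th = V_CC·R_2/(R_1+R_2) = 19×8.2/158 = 0.985 V, R_Th = R_1‖R_2 = 7.77 kΩ.
Base-emitter loop: V_Th = I_B·R_Th + V_BE + (β+1)I_B·R_E, so I_B = (0.985 − 0.7) / (7.77 + 251×0.15) = 0.00627 mA.
I_C = β·I_B = 250×0.00627 = 1.57 mA, and I_E = (β+1)I_B = 1.57 mA.
V_CE = V_CC − I_C·R_C − I_E·R_E = 19 − 1.57×2.2 − 1.57×0.15 = 15.3 V.
V_CE = 15.3 V > 0.2 V confirms active-region operation.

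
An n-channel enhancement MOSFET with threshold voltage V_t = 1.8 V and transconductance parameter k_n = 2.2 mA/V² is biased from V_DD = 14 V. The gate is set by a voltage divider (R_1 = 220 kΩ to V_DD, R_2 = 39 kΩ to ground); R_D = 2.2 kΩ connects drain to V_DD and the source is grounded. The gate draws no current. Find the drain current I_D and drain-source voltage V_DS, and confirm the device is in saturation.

I_D ≈ 0.1 mA, V_DS ≈ 14 V

V_G = V_DD·R_2/(R_1+R_2) = 14×39/259 = 2.11 V. With the source grounded, V_GS = V_G = 2.11 V.
Assume saturation: I_D = (k_n/2)(V_GS − V_t)² = (2.2/2)×(2.11 − 1.8)² = 1.1×0.308² = 0.104 mA.
V_DS = V_DD − I_D·R_D = 14 − 0.104×2.2 = 13.8 V.
Saturation requires V_DS ≥ V_GS − V_t = 0.308 V; 13.8 ≥ 0.308 ✓.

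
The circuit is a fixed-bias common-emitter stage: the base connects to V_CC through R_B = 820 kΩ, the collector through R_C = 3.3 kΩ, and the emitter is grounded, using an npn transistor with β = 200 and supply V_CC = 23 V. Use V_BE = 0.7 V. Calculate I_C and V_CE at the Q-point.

I_C ≈ 5.4 mA, V_CE ≈ 5.1 V

Base loop: V_CC = I_B·R_B + V_BE, so I_B = (23 − 0.7)/820 kΩ = 0.0272 mA.
In the active region I_C = β·I_B = 200 × 0.0272 = 5.44 mA.
Collector loop: V_CE = V_CC − I_C·R_C = 23 − 5.44×3.3 = 5.05 V.
Since V_CE = 5.05 V > V_CE(sat) ≈ 0.2 V, the transistor is in the active region as assumed.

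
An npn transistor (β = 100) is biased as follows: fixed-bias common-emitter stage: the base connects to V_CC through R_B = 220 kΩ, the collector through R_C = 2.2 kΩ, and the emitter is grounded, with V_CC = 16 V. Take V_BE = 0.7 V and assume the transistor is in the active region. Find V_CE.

V_CE ≈ 0.7 V

Base loop: V_CC = I_B·R_B + V_BE, so I_B = (16 − 0.7)/220 kΩ = 0.0695 mA.
In the active region I_C = β·I_B = 100 × 0.0695 = 6.95 mA.
Collector loop: V_CE = V_CC − I_C·R_C = 16 − 6.95×2.2 = 0.7 V.
Since V_CE = 0.7 V > V_CE(sat) ≈ 0.2 V, the transistor is in the active region as assumed.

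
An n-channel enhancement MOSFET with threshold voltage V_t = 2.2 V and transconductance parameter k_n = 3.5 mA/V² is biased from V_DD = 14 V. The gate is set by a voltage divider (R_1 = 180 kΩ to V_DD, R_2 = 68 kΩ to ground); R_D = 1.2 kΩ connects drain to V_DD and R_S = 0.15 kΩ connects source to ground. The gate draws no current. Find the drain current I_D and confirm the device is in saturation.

V_G = V_DD·R_2/(R_1+R_2) = 14×68/248 = 3.84 V.
Assume saturation: I_D = (k_n/2)(V_GS − V_t)² with V_GS = V_G − I_D·R_S = 3.84 − 0.15·I_D.
Substituting gives 0.0394·I_D² − 1.86·I_D + 4.7 = 0, with roots I_D = 2.68 or 44.6 mA.
The root I_D = 44.6 mA gives V_GS = -2.85 V ≤ V_t, so take I_D = 2.68 mA.
Then V_GS = 3.44 V and V_DS = V_DD − I_D(R_D+R_S) = 14 − 2.68×1.35 = 10.4 V.
Saturation requires V_DS ≥ V_GS − V_t = 1.24 V; 10.4 ≥ 1.24 ✓.

I_D ≈ 2.7 mA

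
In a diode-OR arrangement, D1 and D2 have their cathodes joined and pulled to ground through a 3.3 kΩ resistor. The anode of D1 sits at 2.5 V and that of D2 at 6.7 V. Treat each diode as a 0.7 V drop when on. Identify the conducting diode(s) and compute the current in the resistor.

Only D2 conducts; I_R ≈ 1.8 mA

Assume both conduct. Then node N would need to be at both 2.5−0.7 = 1.8 V and 6.7−0.7 = 6 V, which is impossible.
Assume only D2 conducts: V_N = 6.7 − 0.7 = 6 V, so I_R = 6/3.3 = 1.82 mA.
Check D1: its anode-to-cathode voltage is 2.5 − 6 = -3.5 V < 0.7 V, so it is off. The assumption is consistent.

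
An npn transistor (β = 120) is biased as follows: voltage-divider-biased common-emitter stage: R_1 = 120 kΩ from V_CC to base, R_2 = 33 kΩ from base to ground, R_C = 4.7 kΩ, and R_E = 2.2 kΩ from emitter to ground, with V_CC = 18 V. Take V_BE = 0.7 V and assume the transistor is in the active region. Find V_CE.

Thevenize the base divider: V_Th = V_CC·R_2/(R_1+R_2) = 18×33/153 = 3.88 V, R_Th = R_1‖R_2 = 25.9 kΩ.
Base-emitter loop: V_Th = I_B·R_Th + V_BE + (β+1)I_B·R_E, so I_B = (3.88 − 0.7) / (25.9 + 121×2.2) = 0.0109 mA.
I_C = β·I_B = 120×0.0109 = 1.31 mA, and I_E = (β+1)I_B = 1.32 mA.
V_CE = V_CC − I_C·R_C − I_E·R_E = 18 − 1.31×4.7 − 1.32×2.2 = 8.95 V.
V_CE = 8.95 V > 0.2 V confirms active-region operation.

V_CE ≈ 9 V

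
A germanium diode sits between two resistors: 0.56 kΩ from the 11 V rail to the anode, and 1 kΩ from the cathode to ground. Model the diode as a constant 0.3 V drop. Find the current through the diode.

The two resistors are in series with the diode, so KVL gives 11 = I·0.56 + 0.3 + I·1.
I = (11 − 0.3) / (0.56 + 1) kΩ = 10.7 / 1.56 = 6.86 mA.

I ≈ 6.9 mA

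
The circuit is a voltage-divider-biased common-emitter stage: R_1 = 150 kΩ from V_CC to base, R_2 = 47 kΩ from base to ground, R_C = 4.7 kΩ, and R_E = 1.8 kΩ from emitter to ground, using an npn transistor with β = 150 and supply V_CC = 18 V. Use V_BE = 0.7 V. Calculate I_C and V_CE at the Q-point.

I_C ≈ 1.8 mA, V_CE ≈ 6.6 V

Thevenize the base divider: V_Th = V_CC·R_2/(R_1+R_2) = 18×47/197 = 4.29 V, R_Th = R_1‖R_2 = 35.8 kΩ.
Base-emitter loop: V_Th = I_B·R_Th + V_BE + (β+1)I_B·R_E, so I_B = (4.29 − 0.7) / (35.8 + 151×1.8) = 0.0117 mA.
I_C = β·I_B = 150×0.0117 = 1.75 mA, and I_E = (β+1)I_B = 1.76 mA.
V_CE = V_CC − I_C·R_C − I_E·R_E = 18 − 1.75×4.7 − 1.76×1.8 = 6.59 V.
V_CE = 6.59 V > 0.2 V confirms active-region operation.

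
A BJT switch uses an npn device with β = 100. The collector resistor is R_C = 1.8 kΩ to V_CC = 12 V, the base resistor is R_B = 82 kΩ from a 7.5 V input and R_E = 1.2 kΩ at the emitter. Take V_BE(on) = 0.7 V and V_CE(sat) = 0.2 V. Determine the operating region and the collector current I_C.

Assume active. Base-emitter loop: I_B = (V_BB − V_BE)/(R_B + (β+1)R_E) = (7.5 − 0.7)/(82 + 101×1.2) = 0.0335 mA.
I_C = β·I_B = 100×0.0335 = 3.35 mA.
V_CE = V_CC − I_C·R_C − I_E·R_E = 12 − 3.35×1.8 − 3.38×1.2 = 1.92 V > V_CE(sat), so the active-region assumption holds.

active; I_C ≈ 3.3 mA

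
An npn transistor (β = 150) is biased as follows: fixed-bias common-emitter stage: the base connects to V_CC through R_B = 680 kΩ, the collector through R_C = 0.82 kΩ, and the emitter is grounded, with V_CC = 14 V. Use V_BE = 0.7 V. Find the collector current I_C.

I_C ≈ 2.9 mA

Base loop: V_CC = I_B·R_B + V_BE, so I_B = (14 − 0.7)/680 kΩ = 0.0196 mA.
In the active region I_C = β·I_B = 150 × 0.0196 = 2.93 mA.
Collector loop: V_CE = V_CC − I_C·R_C = 14 − 2.93×0.82 = 11.6 V.
Since V_CE = 11.6 V > V_CE(sat) ≈ 0.2 V, the transistor is in the active region as assumed.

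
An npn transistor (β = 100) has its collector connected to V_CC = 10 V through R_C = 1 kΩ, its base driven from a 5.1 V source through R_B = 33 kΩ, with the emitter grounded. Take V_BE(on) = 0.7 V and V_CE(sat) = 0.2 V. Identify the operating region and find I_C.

saturation; I_C ≈ 9.8 mA

Assume active: I_B = (5.1 − 0.7)/33 = 0.133 mA, giving I_C = β·I_B = 13.3 mA.
But then V_CE = 10 − 13.3×1 = -3.33 V < V_CE(sat) = 0.2 V — impossible in the active region.
So the transistor is saturated. With V_CE = 0.2 V, I_C = (V_CC − 0.2)/R_C = 9.8/1 = 9.8 mA.
Check: β·I_B = 13.3 mA > I_C = 9.8 mA, confirming saturation.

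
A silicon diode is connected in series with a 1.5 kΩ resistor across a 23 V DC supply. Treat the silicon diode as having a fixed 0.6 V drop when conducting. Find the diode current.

KVL around the loop: 23 = V_D + I·R = 0.6 + I × 1.5 kΩ.
So I = (23 − 0.6) / 1.5 kΩ = 22.4 / 1.5 = 14.9 mA.

I ≈ 15 mA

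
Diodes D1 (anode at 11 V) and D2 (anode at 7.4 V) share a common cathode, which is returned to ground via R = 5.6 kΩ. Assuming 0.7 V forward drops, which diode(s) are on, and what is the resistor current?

Only D1 conducts; I_R ≈ 1.8 mA

Assume both conduct. Then node N would need to be at both 11−0.7 = 10.3 V and 7.4−0.7 = 6.7 V, which is impossible.
Assume only D1 conducts: V_N = 11 − 0.7 = 10.3 V, so I_R = 10.3/5.6 = 1.84 mA.
Check D2: its anode-to-cathode voltage is 7.4 − 10.3 = -2.9 V < 0.7 V, so it is off. The assumption is consistent.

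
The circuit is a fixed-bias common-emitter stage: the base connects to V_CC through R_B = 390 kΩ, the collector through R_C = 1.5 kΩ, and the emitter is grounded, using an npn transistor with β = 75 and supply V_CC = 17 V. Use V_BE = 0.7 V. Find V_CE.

Base loop: V_CC = I_B·R_B + V_BE, so I_B = (17 − 0.7)/390 kΩ = 0.0418 mA.
In the active region I_C = β·I_B = 75 × 0.0418 = 3.13 mA.
Collector loop: V_CE = V_CC − I_C·R_C = 17 − 3.13×1.5 = 12.3 V.
Since V_CE = 12.3 V > V_CE(sat) ≈ 0.2 V, the transistor is in the active region as assumed.

V_CE ≈ 12 V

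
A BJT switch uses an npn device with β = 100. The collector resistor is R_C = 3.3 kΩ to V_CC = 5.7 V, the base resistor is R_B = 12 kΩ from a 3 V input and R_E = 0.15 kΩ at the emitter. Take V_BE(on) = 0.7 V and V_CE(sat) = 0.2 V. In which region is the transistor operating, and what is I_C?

Assume active: I_B = (3 − 0.7)/(12 + 101×0.15) = 0.0847 mA, I_C = β·I_B = 8.47 mA.
Then V_CE = 5.7 − 8.47×3.3 − 8.56×0.15 = -23.5 V < 0.2 V — the active assumption fails.
Re-solve with V_CE = 0.2 V. KCL at the emitter: V_E/R_E = (V_BB−0.7−V_E)/R_B + (V_CC−0.2−V_E)/R_C, giving V_E = 0.263 V.
I_C = (V_CC − 0.2 − V_E)/R_C = (5.5 − 0.263)/3.3 = 1.59 mA.
Check: I_B = (2.3 − 0.263)/12 = 0.17 mA, and β·I_B = 17 mA > I_C, confirming saturation.

saturation; I_C ≈ 1.6 mA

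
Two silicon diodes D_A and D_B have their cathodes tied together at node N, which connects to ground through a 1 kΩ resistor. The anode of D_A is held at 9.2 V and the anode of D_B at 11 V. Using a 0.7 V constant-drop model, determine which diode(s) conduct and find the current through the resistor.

Only D_B conducts; I_R ≈ 10 mA

Assume both conduct. Then node N would need to be at both 9.2−0.7 = 8.5 V and 11−0.7 = 10.3 V, which is impossible.
Assume only D_B conducts: V_N = 11 − 0.7 = 10.3 V, so I_R = 10.3/1 = 10.3 mA.
Check D_A: its anode-to-cathode voltage is 9.2 − 10.3 = -1.1 V < 0.7 V, so it is off. The assumption is consistent.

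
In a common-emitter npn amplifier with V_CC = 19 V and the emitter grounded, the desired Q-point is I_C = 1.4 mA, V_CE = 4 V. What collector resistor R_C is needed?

R_C ≈ 11 kΩ

Collector loop: V_CC = I_C·R_C + V_CE.
R_C = (V_CC − V_CE)/I_C = (19 − 4)/1.4 = 10.7 kΩ.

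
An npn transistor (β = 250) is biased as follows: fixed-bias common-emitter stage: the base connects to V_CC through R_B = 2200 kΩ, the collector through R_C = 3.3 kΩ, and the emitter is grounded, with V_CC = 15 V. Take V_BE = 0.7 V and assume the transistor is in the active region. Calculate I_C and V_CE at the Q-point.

I_C ≈ 1.6 mA, V_CE ≈ 9.6 V

Base loop: V_CC = I_B·R_B + V_BE, so I_B = (15 − 0.7)/2200 kΩ = 0.0065 mA.
In the active region I_C = β·I_B = 250 × 0.0065 = 1.63 mA.
Collector loop: V_CE = V_CC − I_C·R_C = 15 − 1.63×3.3 = 9.64 V.
Since V_CE = 9.64 V > V_CE(sat) ≈ 0.2 V, the transistor is in the active region as assumed.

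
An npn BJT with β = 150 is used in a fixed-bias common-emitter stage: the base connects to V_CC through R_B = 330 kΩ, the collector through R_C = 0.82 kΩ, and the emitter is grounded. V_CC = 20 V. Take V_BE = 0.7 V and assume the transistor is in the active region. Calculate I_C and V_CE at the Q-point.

Base loop: V_CC = I_B·R_B + V_BE, so I_B = (20 − 0.7)/330 kΩ = 0.0585 mA.
In the active region I_C = β·I_B = 150 × 0.0585 = 8.77 mA.
Collector loop: V_CE = V_CC − I_C·R_C = 20 − 8.77×0.82 = 12.8 V.
Since V_CE = 12.8 V > V_CE(sat) ≈ 0.2 V, the transistor is in the active region as assumed.

I_C ≈ 8.8 mA, V_CE ≈ 13 V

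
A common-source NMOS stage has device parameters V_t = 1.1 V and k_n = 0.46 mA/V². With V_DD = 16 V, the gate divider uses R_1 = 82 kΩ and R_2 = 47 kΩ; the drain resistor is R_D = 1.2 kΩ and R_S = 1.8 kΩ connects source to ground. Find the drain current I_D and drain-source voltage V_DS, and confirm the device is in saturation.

V_G = V_DD·R_2/(R_1+R_2) = 16×47/129 = 5.83 V.
Assume saturation: I_D = (k_n/2)(V_GS − V_t)² with V_GS = V_G − I_D·R_S = 5.83 − 1.8·I_D.
Substituting gives 0.745·I_D² − 4.92·I_D + 5.14 = 0, with roots I_D = 1.3 or 5.29 mA.
The root I_D = 5.29 mA gives V_GS = -3.7 V ≤ V_t, so take I_D = 1.3 mA.
Then V_GS = 3.48 V and V_DS = V_DD − I_D(R_D+R_S) = 16 − 1.3×3 = 12.1 V.
Saturation requires V_DS ≥ V_GS − V_t = 2.38 V; 12.1 ≥ 2.38 ✓.

I_D ≈ 1.3 mA, V_DS ≈ 12 V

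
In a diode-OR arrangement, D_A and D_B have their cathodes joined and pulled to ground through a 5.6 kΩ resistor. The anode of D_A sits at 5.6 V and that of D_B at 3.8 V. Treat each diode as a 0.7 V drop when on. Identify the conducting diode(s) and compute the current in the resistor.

Only D_A conducts; I_R ≈ 0.88 mA

Assume both conduct. Then node N would need to be at both 5.6−0.7 = 4.9 V and 3.8−0.7 = 3.1 V, which is impossible.
Assume only D_A conducts: V_N = 5.6 − 0.7 = 4.9 V, so I_R = 4.9/5.6 = 0.875 mA.
Check D_B: its anode-to-cathode voltage is 3.8 − 4.9 = -1.1 V < 0.7 V, so it is off. The assumption is consistent.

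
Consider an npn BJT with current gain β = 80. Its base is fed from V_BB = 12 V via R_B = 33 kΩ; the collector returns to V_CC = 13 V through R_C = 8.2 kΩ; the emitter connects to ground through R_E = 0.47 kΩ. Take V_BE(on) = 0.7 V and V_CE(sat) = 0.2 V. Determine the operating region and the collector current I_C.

saturation; I_C ≈ 1.5 mA

Assume active: I_B = (12 − 0.7)/(33 + 81×0.47) = 0.159 mA, I_C = β·I_B = 12.7 mA.
Then V_CE = 13 − 12.7×8.2 − 12.9×0.47 = -97.4 V < 0.2 V — the active assumption fails.
Re-solve with V_CE = 0.2 V. KCL at the emitter: V_E/R_E = (V_BB−0.7−V_E)/R_B + (V_CC−0.2−V_E)/R_C, giving V_E = 0.835 V.
I_C = (V_CC − 0.2 − V_E)/R_C = (12.8 − 0.835)/8.2 = 1.46 mA.
Check: I_B = (11.3 − 0.835)/33 = 0.317 mA, and β·I_B = 25.4 mA > I_C, confirming saturation.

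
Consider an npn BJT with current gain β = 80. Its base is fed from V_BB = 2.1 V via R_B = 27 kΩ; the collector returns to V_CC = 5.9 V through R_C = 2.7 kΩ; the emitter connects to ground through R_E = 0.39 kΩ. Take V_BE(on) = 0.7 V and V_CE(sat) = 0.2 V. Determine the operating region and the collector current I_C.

Assume active: I_B = (2.1 − 0.7)/(27 + 81×0.39) = 0.0239 mA, I_C = β·I_B = 1.91 mA.
Then V_CE = 5.9 − 1.91×2.7 − 1.94×0.39 = -0.0161 V < 0.2 V — the active assumption fails.
Re-solve with V_CE = 0.2 V. KCL at the emitter: V_E/R_E = (V_BB−0.7−V_E)/R_B + (V_CC−0.2−V_E)/R_C, giving V_E = 0.728 V.
I_C = (V_CC − 0.2 − V_E)/R_C = (5.7 − 0.728)/2.7 = 1.84 mA.
Check: I_B = (1.4 − 0.728)/27 = 0.0249 mA, and β·I_B = 1.99 mA > I_C, confirming saturation.

saturation; I_C ≈ 1.8 mA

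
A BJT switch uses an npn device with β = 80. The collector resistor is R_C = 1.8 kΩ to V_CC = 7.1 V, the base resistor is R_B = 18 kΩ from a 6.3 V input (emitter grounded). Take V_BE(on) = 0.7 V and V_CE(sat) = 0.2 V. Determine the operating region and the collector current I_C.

Assume active: I_B = (6.3 − 0.7)/18 = 0.311 mA, giving I_C = β·I_B = 24.9 mA.
But then V_CE = 7.1 − 24.9×1.8 = -37.7 V < V_CE(sat) = 0.2 V — impossible in the active region.
So the transistor is saturated. With V_CE = 0.2 V, I_C = (V_CC − 0.2)/R_C = 6.9/1.8 = 3.83 mA.
Check: β·I_B = 24.9 mA > I_C = 3.83 mA, confirming saturation.

saturation; I_C ≈ 3.8 mA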